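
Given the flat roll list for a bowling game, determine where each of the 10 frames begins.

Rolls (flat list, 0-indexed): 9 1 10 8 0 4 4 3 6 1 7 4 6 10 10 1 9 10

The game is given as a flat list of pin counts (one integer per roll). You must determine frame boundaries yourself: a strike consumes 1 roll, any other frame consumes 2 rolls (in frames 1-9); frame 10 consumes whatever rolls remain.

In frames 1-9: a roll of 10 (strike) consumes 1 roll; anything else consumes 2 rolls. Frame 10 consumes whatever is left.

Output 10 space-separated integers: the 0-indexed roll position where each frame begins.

Frame 1 starts at roll index 0: rolls=9,1 (sum=10), consumes 2 rolls
Frame 2 starts at roll index 2: roll=10 (strike), consumes 1 roll
Frame 3 starts at roll index 3: rolls=8,0 (sum=8), consumes 2 rolls
Frame 4 starts at roll index 5: rolls=4,4 (sum=8), consumes 2 rolls
Frame 5 starts at roll index 7: rolls=3,6 (sum=9), consumes 2 rolls
Frame 6 starts at roll index 9: rolls=1,7 (sum=8), consumes 2 rolls
Frame 7 starts at roll index 11: rolls=4,6 (sum=10), consumes 2 rolls
Frame 8 starts at roll index 13: roll=10 (strike), consumes 1 roll
Frame 9 starts at roll index 14: roll=10 (strike), consumes 1 roll
Frame 10 starts at roll index 15: 3 remaining rolls

Answer: 0 2 3 5 7 9 11 13 14 15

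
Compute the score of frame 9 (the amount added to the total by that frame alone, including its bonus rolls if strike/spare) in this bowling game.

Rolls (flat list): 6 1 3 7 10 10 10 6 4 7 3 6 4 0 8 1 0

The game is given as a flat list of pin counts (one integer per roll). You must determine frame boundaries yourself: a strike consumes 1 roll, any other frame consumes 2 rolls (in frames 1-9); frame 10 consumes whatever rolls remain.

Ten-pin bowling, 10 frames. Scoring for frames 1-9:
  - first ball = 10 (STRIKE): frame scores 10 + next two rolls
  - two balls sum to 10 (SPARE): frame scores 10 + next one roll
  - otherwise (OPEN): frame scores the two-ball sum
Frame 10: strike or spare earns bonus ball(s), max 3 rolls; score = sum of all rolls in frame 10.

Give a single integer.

Frame 1: OPEN (6+1=7). Cumulative: 7
Frame 2: SPARE (3+7=10). 10 + next roll (10) = 20. Cumulative: 27
Frame 3: STRIKE. 10 + next two rolls (10+10) = 30. Cumulative: 57
Frame 4: STRIKE. 10 + next two rolls (10+6) = 26. Cumulative: 83
Frame 5: STRIKE. 10 + next two rolls (6+4) = 20. Cumulative: 103
Frame 6: SPARE (6+4=10). 10 + next roll (7) = 17. Cumulative: 120
Frame 7: SPARE (7+3=10). 10 + next roll (6) = 16. Cumulative: 136
Frame 8: SPARE (6+4=10). 10 + next roll (0) = 10. Cumulative: 146
Frame 9: OPEN (0+8=8). Cumulative: 154
Frame 10: OPEN. Sum of all frame-10 rolls (1+0) = 1. Cumulative: 155

Answer: 8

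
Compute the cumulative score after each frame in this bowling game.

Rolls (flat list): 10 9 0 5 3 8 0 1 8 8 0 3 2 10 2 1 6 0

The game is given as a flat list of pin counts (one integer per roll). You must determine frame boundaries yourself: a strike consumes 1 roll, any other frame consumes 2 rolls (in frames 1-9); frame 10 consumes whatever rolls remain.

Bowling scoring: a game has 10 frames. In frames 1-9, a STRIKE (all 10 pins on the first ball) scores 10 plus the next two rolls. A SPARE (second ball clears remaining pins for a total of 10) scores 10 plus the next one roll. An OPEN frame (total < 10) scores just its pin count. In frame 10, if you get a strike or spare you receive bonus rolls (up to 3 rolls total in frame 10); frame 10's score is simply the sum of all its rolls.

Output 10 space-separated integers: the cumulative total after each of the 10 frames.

Frame 1: STRIKE. 10 + next two rolls (9+0) = 19. Cumulative: 19
Frame 2: OPEN (9+0=9). Cumulative: 28
Frame 3: OPEN (5+3=8). Cumulative: 36
Frame 4: OPEN (8+0=8). Cumulative: 44
Frame 5: OPEN (1+8=9). Cumulative: 53
Frame 6: OPEN (8+0=8). Cumulative: 61
Frame 7: OPEN (3+2=5). Cumulative: 66
Frame 8: STRIKE. 10 + next two rolls (2+1) = 13. Cumulative: 79
Frame 9: OPEN (2+1=3). Cumulative: 82
Frame 10: OPEN. Sum of all frame-10 rolls (6+0) = 6. Cumulative: 88

Answer: 19 28 36 44 53 61 66 79 82 88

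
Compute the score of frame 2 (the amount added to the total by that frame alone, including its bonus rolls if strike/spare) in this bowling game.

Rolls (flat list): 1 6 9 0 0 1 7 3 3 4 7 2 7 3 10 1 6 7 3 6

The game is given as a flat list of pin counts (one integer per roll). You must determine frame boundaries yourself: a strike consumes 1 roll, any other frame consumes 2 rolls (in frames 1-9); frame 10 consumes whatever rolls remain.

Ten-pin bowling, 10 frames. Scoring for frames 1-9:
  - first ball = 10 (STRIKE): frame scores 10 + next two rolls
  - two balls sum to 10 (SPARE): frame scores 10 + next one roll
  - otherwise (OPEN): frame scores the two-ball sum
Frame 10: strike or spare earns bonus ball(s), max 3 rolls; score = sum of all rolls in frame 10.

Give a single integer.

Answer: 9

Derivation:
Frame 1: OPEN (1+6=7). Cumulative: 7
Frame 2: OPEN (9+0=9). Cumulative: 16
Frame 3: OPEN (0+1=1). Cumulative: 17
Frame 4: SPARE (7+3=10). 10 + next roll (3) = 13. Cumulative: 30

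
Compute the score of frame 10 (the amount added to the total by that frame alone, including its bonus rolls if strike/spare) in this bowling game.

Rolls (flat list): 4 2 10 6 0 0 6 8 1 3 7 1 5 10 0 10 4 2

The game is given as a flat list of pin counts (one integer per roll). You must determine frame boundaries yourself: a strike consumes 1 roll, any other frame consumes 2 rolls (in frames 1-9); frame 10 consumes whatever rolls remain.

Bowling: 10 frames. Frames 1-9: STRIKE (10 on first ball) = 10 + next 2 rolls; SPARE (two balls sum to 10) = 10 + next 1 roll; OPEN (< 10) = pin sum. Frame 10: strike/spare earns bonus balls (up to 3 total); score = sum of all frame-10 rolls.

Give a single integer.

Frame 1: OPEN (4+2=6). Cumulative: 6
Frame 2: STRIKE. 10 + next two rolls (6+0) = 16. Cumulative: 22
Frame 3: OPEN (6+0=6). Cumulative: 28
Frame 4: OPEN (0+6=6). Cumulative: 34
Frame 5: OPEN (8+1=9). Cumulative: 43
Frame 6: SPARE (3+7=10). 10 + next roll (1) = 11. Cumulative: 54
Frame 7: OPEN (1+5=6). Cumulative: 60
Frame 8: STRIKE. 10 + next two rolls (0+10) = 20. Cumulative: 80
Frame 9: SPARE (0+10=10). 10 + next roll (4) = 14. Cumulative: 94
Frame 10: OPEN. Sum of all frame-10 rolls (4+2) = 6. Cumulative: 100

Answer: 6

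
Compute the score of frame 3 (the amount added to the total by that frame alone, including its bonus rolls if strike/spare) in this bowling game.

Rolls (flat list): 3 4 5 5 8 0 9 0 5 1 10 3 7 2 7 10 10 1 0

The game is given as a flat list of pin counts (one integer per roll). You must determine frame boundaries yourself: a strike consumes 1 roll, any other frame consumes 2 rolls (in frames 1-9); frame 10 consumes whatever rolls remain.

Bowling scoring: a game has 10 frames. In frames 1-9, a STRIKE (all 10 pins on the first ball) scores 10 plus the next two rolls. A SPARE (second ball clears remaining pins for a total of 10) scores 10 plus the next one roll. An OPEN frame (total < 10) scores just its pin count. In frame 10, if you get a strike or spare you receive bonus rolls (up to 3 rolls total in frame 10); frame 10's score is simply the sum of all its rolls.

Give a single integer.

Frame 1: OPEN (3+4=7). Cumulative: 7
Frame 2: SPARE (5+5=10). 10 + next roll (8) = 18. Cumulative: 25
Frame 3: OPEN (8+0=8). Cumulative: 33
Frame 4: OPEN (9+0=9). Cumulative: 42
Frame 5: OPEN (5+1=6). Cumulative: 48

Answer: 8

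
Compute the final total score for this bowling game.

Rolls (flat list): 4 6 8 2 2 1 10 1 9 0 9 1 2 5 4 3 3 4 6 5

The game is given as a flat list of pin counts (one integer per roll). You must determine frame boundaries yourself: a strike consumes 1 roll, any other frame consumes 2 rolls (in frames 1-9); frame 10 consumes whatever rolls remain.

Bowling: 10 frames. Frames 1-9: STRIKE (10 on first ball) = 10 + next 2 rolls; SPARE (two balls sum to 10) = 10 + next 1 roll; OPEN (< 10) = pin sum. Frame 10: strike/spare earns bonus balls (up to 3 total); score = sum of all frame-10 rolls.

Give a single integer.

Frame 1: SPARE (4+6=10). 10 + next roll (8) = 18. Cumulative: 18
Frame 2: SPARE (8+2=10). 10 + next roll (2) = 12. Cumulative: 30
Frame 3: OPEN (2+1=3). Cumulative: 33
Frame 4: STRIKE. 10 + next two rolls (1+9) = 20. Cumulative: 53
Frame 5: SPARE (1+9=10). 10 + next roll (0) = 10. Cumulative: 63
Frame 6: OPEN (0+9=9). Cumulative: 72
Frame 7: OPEN (1+2=3). Cumulative: 75
Frame 8: OPEN (5+4=9). Cumulative: 84
Frame 9: OPEN (3+3=6). Cumulative: 90
Frame 10: SPARE. Sum of all frame-10 rolls (4+6+5) = 15. Cumulative: 105

Answer: 105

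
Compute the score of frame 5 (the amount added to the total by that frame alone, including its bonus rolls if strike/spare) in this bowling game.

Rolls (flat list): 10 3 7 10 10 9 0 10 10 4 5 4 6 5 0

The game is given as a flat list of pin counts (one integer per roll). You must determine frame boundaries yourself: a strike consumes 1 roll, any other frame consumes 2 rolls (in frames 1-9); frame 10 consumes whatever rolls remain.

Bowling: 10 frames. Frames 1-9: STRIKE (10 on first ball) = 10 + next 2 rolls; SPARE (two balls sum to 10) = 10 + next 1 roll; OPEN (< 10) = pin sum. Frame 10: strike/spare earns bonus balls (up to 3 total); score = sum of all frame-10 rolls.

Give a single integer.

Frame 1: STRIKE. 10 + next two rolls (3+7) = 20. Cumulative: 20
Frame 2: SPARE (3+7=10). 10 + next roll (10) = 20. Cumulative: 40
Frame 3: STRIKE. 10 + next two rolls (10+9) = 29. Cumulative: 69
Frame 4: STRIKE. 10 + next two rolls (9+0) = 19. Cumulative: 88
Frame 5: OPEN (9+0=9). Cumulative: 97
Frame 6: STRIKE. 10 + next two rolls (10+4) = 24. Cumulative: 121
Frame 7: STRIKE. 10 + next two rolls (4+5) = 19. Cumulative: 140

Answer: 9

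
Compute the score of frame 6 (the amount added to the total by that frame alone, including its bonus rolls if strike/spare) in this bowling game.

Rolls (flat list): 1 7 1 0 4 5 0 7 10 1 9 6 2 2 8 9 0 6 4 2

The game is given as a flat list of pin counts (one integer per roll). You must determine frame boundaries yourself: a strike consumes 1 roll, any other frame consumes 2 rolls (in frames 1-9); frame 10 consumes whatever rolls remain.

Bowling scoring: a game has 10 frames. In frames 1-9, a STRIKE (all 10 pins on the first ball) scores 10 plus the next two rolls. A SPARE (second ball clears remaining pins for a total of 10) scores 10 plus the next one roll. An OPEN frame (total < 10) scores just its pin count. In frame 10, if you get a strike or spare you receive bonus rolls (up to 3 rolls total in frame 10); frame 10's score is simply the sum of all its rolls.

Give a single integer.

Answer: 16

Derivation:
Frame 1: OPEN (1+7=8). Cumulative: 8
Frame 2: OPEN (1+0=1). Cumulative: 9
Frame 3: OPEN (4+5=9). Cumulative: 18
Frame 4: OPEN (0+7=7). Cumulative: 25
Frame 5: STRIKE. 10 + next two rolls (1+9) = 20. Cumulative: 45
Frame 6: SPARE (1+9=10). 10 + next roll (6) = 16. Cumulative: 61
Frame 7: OPEN (6+2=8). Cumulative: 69
Frame 8: SPARE (2+8=10). 10 + next roll (9) = 19. Cumulative: 88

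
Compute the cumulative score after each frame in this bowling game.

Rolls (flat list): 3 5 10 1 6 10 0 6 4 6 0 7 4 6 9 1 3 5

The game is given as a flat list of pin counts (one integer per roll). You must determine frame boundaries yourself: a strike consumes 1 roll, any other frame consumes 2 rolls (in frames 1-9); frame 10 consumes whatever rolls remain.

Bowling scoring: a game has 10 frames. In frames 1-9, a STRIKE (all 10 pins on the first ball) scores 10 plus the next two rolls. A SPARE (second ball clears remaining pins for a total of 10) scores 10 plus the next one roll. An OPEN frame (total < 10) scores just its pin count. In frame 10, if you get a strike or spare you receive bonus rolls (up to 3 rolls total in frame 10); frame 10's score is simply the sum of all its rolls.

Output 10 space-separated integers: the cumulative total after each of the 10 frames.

Answer: 8 25 32 48 54 64 71 90 103 111

Derivation:
Frame 1: OPEN (3+5=8). Cumulative: 8
Frame 2: STRIKE. 10 + next two rolls (1+6) = 17. Cumulative: 25
Frame 3: OPEN (1+6=7). Cumulative: 32
Frame 4: STRIKE. 10 + next two rolls (0+6) = 16. Cumulative: 48
Frame 5: OPEN (0+6=6). Cumulative: 54
Frame 6: SPARE (4+6=10). 10 + next roll (0) = 10. Cumulative: 64
Frame 7: OPEN (0+7=7). Cumulative: 71
Frame 8: SPARE (4+6=10). 10 + next roll (9) = 19. Cumulative: 90
Frame 9: SPARE (9+1=10). 10 + next roll (3) = 13. Cumulative: 103
Frame 10: OPEN. Sum of all frame-10 rolls (3+5) = 8. Cumulative: 111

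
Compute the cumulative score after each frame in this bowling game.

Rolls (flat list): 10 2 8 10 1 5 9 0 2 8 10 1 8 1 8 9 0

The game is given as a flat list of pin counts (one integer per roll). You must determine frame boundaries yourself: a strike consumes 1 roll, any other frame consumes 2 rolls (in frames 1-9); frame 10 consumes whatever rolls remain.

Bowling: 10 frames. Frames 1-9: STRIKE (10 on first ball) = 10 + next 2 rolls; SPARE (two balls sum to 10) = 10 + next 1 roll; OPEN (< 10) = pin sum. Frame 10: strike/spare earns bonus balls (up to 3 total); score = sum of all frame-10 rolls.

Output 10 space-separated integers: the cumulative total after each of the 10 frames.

Answer: 20 40 56 62 71 91 110 119 128 137

Derivation:
Frame 1: STRIKE. 10 + next two rolls (2+8) = 20. Cumulative: 20
Frame 2: SPARE (2+8=10). 10 + next roll (10) = 20. Cumulative: 40
Frame 3: STRIKE. 10 + next two rolls (1+5) = 16. Cumulative: 56
Frame 4: OPEN (1+5=6). Cumulative: 62
Frame 5: OPEN (9+0=9). Cumulative: 71
Frame 6: SPARE (2+8=10). 10 + next roll (10) = 20. Cumulative: 91
Frame 7: STRIKE. 10 + next two rolls (1+8) = 19. Cumulative: 110
Frame 8: OPEN (1+8=9). Cumulative: 119
Frame 9: OPEN (1+8=9). Cumulative: 128
Frame 10: OPEN. Sum of all frame-10 rolls (9+0) = 9. Cumulative: 137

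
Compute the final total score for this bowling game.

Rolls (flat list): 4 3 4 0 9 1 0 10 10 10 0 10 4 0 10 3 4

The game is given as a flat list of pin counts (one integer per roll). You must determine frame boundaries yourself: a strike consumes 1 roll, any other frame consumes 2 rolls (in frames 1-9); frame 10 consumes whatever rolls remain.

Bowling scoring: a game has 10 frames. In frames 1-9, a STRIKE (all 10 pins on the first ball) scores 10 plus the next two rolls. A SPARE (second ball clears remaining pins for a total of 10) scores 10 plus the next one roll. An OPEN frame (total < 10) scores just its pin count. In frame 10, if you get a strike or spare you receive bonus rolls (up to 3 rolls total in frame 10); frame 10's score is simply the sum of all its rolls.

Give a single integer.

Answer: 123

Derivation:
Frame 1: OPEN (4+3=7). Cumulative: 7
Frame 2: OPEN (4+0=4). Cumulative: 11
Frame 3: SPARE (9+1=10). 10 + next roll (0) = 10. Cumulative: 21
Frame 4: SPARE (0+10=10). 10 + next roll (10) = 20. Cumulative: 41
Frame 5: STRIKE. 10 + next two rolls (10+0) = 20. Cumulative: 61
Frame 6: STRIKE. 10 + next two rolls (0+10) = 20. Cumulative: 81
Frame 7: SPARE (0+10=10). 10 + next roll (4) = 14. Cumulative: 95
Frame 8: OPEN (4+0=4). Cumulative: 99
Frame 9: STRIKE. 10 + next two rolls (3+4) = 17. Cumulative: 116
Frame 10: OPEN. Sum of all frame-10 rolls (3+4) = 7. Cumulative: 123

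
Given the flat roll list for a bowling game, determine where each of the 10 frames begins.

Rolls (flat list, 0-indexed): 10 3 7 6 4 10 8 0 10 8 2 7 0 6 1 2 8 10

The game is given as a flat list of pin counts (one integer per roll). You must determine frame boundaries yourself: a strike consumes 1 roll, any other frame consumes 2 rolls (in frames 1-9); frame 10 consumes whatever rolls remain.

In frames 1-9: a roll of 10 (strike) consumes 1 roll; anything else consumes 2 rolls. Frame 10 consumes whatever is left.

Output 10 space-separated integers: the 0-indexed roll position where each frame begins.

Frame 1 starts at roll index 0: roll=10 (strike), consumes 1 roll
Frame 2 starts at roll index 1: rolls=3,7 (sum=10), consumes 2 rolls
Frame 3 starts at roll index 3: rolls=6,4 (sum=10), consumes 2 rolls
Frame 4 starts at roll index 5: roll=10 (strike), consumes 1 roll
Frame 5 starts at roll index 6: rolls=8,0 (sum=8), consumes 2 rolls
Frame 6 starts at roll index 8: roll=10 (strike), consumes 1 roll
Frame 7 starts at roll index 9: rolls=8,2 (sum=10), consumes 2 rolls
Frame 8 starts at roll index 11: rolls=7,0 (sum=7), consumes 2 rolls
Frame 9 starts at roll index 13: rolls=6,1 (sum=7), consumes 2 rolls
Frame 10 starts at roll index 15: 3 remaining rolls

Answer: 0 1 3 5 6 8 9 11 13 15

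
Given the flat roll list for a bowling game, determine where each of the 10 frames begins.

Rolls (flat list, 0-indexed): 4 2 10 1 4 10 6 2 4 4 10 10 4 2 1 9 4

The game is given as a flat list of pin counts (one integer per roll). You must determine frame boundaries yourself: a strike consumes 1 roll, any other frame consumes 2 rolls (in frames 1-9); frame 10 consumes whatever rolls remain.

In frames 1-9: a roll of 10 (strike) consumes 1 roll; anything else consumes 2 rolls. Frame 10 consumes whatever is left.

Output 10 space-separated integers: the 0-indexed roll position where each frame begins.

Frame 1 starts at roll index 0: rolls=4,2 (sum=6), consumes 2 rolls
Frame 2 starts at roll index 2: roll=10 (strike), consumes 1 roll
Frame 3 starts at roll index 3: rolls=1,4 (sum=5), consumes 2 rolls
Frame 4 starts at roll index 5: roll=10 (strike), consumes 1 roll
Frame 5 starts at roll index 6: rolls=6,2 (sum=8), consumes 2 rolls
Frame 6 starts at roll index 8: rolls=4,4 (sum=8), consumes 2 rolls
Frame 7 starts at roll index 10: roll=10 (strike), consumes 1 roll
Frame 8 starts at roll index 11: roll=10 (strike), consumes 1 roll
Frame 9 starts at roll index 12: rolls=4,2 (sum=6), consumes 2 rolls
Frame 10 starts at roll index 14: 3 remaining rolls

Answer: 0 2 3 5 6 8 10 11 12 14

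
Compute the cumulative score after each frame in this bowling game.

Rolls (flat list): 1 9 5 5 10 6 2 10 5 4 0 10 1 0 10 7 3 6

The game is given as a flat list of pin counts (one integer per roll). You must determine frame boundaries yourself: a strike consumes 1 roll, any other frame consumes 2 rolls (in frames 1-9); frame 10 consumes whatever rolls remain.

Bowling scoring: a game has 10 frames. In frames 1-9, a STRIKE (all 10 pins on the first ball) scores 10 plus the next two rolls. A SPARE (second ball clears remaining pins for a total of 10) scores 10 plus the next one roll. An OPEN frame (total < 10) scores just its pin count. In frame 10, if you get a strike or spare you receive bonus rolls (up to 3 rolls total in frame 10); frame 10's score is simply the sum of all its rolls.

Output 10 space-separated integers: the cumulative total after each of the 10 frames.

Frame 1: SPARE (1+9=10). 10 + next roll (5) = 15. Cumulative: 15
Frame 2: SPARE (5+5=10). 10 + next roll (10) = 20. Cumulative: 35
Frame 3: STRIKE. 10 + next two rolls (6+2) = 18. Cumulative: 53
Frame 4: OPEN (6+2=8). Cumulative: 61
Frame 5: STRIKE. 10 + next two rolls (5+4) = 19. Cumulative: 80
Frame 6: OPEN (5+4=9). Cumulative: 89
Frame 7: SPARE (0+10=10). 10 + next roll (1) = 11. Cumulative: 100
Frame 8: OPEN (1+0=1). Cumulative: 101
Frame 9: STRIKE. 10 + next two rolls (7+3) = 20. Cumulative: 121
Frame 10: SPARE. Sum of all frame-10 rolls (7+3+6) = 16. Cumulative: 137

Answer: 15 35 53 61 80 89 100 101 121 137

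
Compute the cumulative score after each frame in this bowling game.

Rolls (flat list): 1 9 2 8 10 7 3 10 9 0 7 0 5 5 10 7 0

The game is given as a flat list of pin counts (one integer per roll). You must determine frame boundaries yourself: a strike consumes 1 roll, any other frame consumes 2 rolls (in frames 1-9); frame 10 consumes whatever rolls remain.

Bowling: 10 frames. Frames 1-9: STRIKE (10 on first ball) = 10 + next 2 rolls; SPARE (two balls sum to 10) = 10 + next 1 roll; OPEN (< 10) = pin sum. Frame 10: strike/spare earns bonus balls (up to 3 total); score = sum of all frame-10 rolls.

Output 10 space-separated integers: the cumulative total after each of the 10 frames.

Frame 1: SPARE (1+9=10). 10 + next roll (2) = 12. Cumulative: 12
Frame 2: SPARE (2+8=10). 10 + next roll (10) = 20. Cumulative: 32
Frame 3: STRIKE. 10 + next two rolls (7+3) = 20. Cumulative: 52
Frame 4: SPARE (7+3=10). 10 + next roll (10) = 20. Cumulative: 72
Frame 5: STRIKE. 10 + next two rolls (9+0) = 19. Cumulative: 91
Frame 6: OPEN (9+0=9). Cumulative: 100
Frame 7: OPEN (7+0=7). Cumulative: 107
Frame 8: SPARE (5+5=10). 10 + next roll (10) = 20. Cumulative: 127
Frame 9: STRIKE. 10 + next two rolls (7+0) = 17. Cumulative: 144
Frame 10: OPEN. Sum of all frame-10 rolls (7+0) = 7. Cumulative: 151

Answer: 12 32 52 72 91 100 107 127 144 151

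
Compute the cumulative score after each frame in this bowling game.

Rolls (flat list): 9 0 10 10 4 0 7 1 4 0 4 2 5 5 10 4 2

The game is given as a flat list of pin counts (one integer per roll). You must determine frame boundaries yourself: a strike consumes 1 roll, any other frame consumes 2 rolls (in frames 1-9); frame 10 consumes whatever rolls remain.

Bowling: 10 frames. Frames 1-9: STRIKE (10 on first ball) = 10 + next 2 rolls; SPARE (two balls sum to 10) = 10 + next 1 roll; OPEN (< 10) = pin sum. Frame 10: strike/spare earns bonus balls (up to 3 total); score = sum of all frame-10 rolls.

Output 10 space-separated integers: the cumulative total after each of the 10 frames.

Answer: 9 33 47 51 59 63 69 89 105 111

Derivation:
Frame 1: OPEN (9+0=9). Cumulative: 9
Frame 2: STRIKE. 10 + next two rolls (10+4) = 24. Cumulative: 33
Frame 3: STRIKE. 10 + next two rolls (4+0) = 14. Cumulative: 47
Frame 4: OPEN (4+0=4). Cumulative: 51
Frame 5: OPEN (7+1=8). Cumulative: 59
Frame 6: OPEN (4+0=4). Cumulative: 63
Frame 7: OPEN (4+2=6). Cumulative: 69
Frame 8: SPARE (5+5=10). 10 + next roll (10) = 20. Cumulative: 89
Frame 9: STRIKE. 10 + next two rolls (4+2) = 16. Cumulative: 105
Frame 10: OPEN. Sum of all frame-10 rolls (4+2) = 6. Cumulative: 111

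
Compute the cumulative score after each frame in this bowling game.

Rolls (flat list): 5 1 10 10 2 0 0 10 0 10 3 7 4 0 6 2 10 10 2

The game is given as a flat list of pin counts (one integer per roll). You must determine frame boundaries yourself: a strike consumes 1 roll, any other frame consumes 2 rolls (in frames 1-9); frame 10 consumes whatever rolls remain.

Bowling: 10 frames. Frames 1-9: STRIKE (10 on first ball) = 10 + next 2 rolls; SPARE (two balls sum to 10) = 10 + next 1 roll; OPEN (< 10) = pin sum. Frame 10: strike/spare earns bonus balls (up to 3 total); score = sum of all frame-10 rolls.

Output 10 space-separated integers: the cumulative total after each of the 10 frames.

Answer: 6 28 40 42 52 65 79 83 91 113

Derivation:
Frame 1: OPEN (5+1=6). Cumulative: 6
Frame 2: STRIKE. 10 + next two rolls (10+2) = 22. Cumulative: 28
Frame 3: STRIKE. 10 + next two rolls (2+0) = 12. Cumulative: 40
Frame 4: OPEN (2+0=2). Cumulative: 42
Frame 5: SPARE (0+10=10). 10 + next roll (0) = 10. Cumulative: 52
Frame 6: SPARE (0+10=10). 10 + next roll (3) = 13. Cumulative: 65
Frame 7: SPARE (3+7=10). 10 + next roll (4) = 14. Cumulative: 79
Frame 8: OPEN (4+0=4). Cumulative: 83
Frame 9: OPEN (6+2=8). Cumulative: 91
Frame 10: STRIKE. Sum of all frame-10 rolls (10+10+2) = 22. Cumulative: 113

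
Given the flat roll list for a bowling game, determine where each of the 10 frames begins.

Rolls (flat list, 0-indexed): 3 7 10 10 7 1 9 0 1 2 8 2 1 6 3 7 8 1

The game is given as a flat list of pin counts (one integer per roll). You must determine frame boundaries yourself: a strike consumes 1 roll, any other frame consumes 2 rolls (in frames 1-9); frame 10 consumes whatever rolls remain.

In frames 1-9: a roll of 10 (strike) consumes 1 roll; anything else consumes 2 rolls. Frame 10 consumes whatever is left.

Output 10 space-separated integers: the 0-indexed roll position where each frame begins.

Frame 1 starts at roll index 0: rolls=3,7 (sum=10), consumes 2 rolls
Frame 2 starts at roll index 2: roll=10 (strike), consumes 1 roll
Frame 3 starts at roll index 3: roll=10 (strike), consumes 1 roll
Frame 4 starts at roll index 4: rolls=7,1 (sum=8), consumes 2 rolls
Frame 5 starts at roll index 6: rolls=9,0 (sum=9), consumes 2 rolls
Frame 6 starts at roll index 8: rolls=1,2 (sum=3), consumes 2 rolls
Frame 7 starts at roll index 10: rolls=8,2 (sum=10), consumes 2 rolls
Frame 8 starts at roll index 12: rolls=1,6 (sum=7), consumes 2 rolls
Frame 9 starts at roll index 14: rolls=3,7 (sum=10), consumes 2 rolls
Frame 10 starts at roll index 16: 2 remaining rolls

Answer: 0 2 3 4 6 8 10 12 14 16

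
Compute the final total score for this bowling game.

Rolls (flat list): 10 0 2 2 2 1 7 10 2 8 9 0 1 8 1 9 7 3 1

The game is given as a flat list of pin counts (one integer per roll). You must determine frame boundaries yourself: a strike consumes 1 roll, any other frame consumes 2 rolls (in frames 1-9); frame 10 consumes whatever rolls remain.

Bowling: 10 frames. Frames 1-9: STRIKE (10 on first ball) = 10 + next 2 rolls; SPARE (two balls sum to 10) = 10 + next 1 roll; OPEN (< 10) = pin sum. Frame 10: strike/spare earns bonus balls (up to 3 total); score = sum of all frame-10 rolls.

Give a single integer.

Answer: 111

Derivation:
Frame 1: STRIKE. 10 + next two rolls (0+2) = 12. Cumulative: 12
Frame 2: OPEN (0+2=2). Cumulative: 14
Frame 3: OPEN (2+2=4). Cumulative: 18
Frame 4: OPEN (1+7=8). Cumulative: 26
Frame 5: STRIKE. 10 + next two rolls (2+8) = 20. Cumulative: 46
Frame 6: SPARE (2+8=10). 10 + next roll (9) = 19. Cumulative: 65
Frame 7: OPEN (9+0=9). Cumulative: 74
Frame 8: OPEN (1+8=9). Cumulative: 83
Frame 9: SPARE (1+9=10). 10 + next roll (7) = 17. Cumulative: 100
Frame 10: SPARE. Sum of all frame-10 rolls (7+3+1) = 11. Cumulative: 111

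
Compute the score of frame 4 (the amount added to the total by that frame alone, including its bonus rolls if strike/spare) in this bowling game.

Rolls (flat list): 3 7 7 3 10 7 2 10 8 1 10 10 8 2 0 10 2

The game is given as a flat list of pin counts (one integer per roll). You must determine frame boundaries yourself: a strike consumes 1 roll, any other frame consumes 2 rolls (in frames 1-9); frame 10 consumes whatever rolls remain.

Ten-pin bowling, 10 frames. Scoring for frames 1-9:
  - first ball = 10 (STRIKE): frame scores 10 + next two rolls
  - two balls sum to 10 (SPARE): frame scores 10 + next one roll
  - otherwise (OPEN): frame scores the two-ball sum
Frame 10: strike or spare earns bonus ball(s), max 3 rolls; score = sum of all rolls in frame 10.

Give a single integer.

Answer: 9

Derivation:
Frame 1: SPARE (3+7=10). 10 + next roll (7) = 17. Cumulative: 17
Frame 2: SPARE (7+3=10). 10 + next roll (10) = 20. Cumulative: 37
Frame 3: STRIKE. 10 + next two rolls (7+2) = 19. Cumulative: 56
Frame 4: OPEN (7+2=9). Cumulative: 65
Frame 5: STRIKE. 10 + next two rolls (8+1) = 19. Cumulative: 84
Frame 6: OPEN (8+1=9). Cumulative: 93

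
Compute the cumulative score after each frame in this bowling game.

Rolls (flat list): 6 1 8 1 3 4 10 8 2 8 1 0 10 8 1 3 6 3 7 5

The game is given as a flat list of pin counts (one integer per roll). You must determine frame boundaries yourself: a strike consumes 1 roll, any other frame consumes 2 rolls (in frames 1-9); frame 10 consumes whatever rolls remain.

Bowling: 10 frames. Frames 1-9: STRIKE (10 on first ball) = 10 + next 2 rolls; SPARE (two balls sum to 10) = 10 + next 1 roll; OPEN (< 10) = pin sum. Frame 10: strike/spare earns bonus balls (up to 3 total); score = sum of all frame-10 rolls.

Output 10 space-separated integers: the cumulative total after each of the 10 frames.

Answer: 7 16 23 43 61 70 88 97 106 121

Derivation:
Frame 1: OPEN (6+1=7). Cumulative: 7
Frame 2: OPEN (8+1=9). Cumulative: 16
Frame 3: OPEN (3+4=7). Cumulative: 23
Frame 4: STRIKE. 10 + next two rolls (8+2) = 20. Cumulative: 43
Frame 5: SPARE (8+2=10). 10 + next roll (8) = 18. Cumulative: 61
Frame 6: OPEN (8+1=9). Cumulative: 70
Frame 7: SPARE (0+10=10). 10 + next roll (8) = 18. Cumulative: 88
Frame 8: OPEN (8+1=9). Cumulative: 97
Frame 9: OPEN (3+6=9). Cumulative: 106
Frame 10: SPARE. Sum of all frame-10 rolls (3+7+5) = 15. Cumulative: 121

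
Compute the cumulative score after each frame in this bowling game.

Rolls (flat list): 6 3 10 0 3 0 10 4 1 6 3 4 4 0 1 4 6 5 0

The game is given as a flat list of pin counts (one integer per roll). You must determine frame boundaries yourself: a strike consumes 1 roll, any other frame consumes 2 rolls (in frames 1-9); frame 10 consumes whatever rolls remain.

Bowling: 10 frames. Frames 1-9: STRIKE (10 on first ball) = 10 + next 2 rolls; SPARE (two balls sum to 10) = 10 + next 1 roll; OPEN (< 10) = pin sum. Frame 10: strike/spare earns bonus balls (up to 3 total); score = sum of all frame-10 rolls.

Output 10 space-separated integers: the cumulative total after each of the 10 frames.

Answer: 9 22 25 39 44 53 61 62 77 82

Derivation:
Frame 1: OPEN (6+3=9). Cumulative: 9
Frame 2: STRIKE. 10 + next two rolls (0+3) = 13. Cumulative: 22
Frame 3: OPEN (0+3=3). Cumulative: 25
Frame 4: SPARE (0+10=10). 10 + next roll (4) = 14. Cumulative: 39
Frame 5: OPEN (4+1=5). Cumulative: 44
Frame 6: OPEN (6+3=9). Cumulative: 53
Frame 7: OPEN (4+4=8). Cumulative: 61
Frame 8: OPEN (0+1=1). Cumulative: 62
Frame 9: SPARE (4+6=10). 10 + next roll (5) = 15. Cumulative: 77
Frame 10: OPEN. Sum of all frame-10 rolls (5+0) = 5. Cumulative: 82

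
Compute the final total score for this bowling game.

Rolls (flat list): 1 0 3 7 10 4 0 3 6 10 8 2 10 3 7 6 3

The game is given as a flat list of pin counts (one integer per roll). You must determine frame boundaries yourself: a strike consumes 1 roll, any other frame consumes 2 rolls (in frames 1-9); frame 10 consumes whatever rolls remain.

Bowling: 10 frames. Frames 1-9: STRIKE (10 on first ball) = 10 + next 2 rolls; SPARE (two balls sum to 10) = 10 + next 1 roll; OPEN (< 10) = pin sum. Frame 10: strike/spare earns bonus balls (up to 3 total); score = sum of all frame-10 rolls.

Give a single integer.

Answer: 133

Derivation:
Frame 1: OPEN (1+0=1). Cumulative: 1
Frame 2: SPARE (3+7=10). 10 + next roll (10) = 20. Cumulative: 21
Frame 3: STRIKE. 10 + next two rolls (4+0) = 14. Cumulative: 35
Frame 4: OPEN (4+0=4). Cumulative: 39
Frame 5: OPEN (3+6=9). Cumulative: 48
Frame 6: STRIKE. 10 + next two rolls (8+2) = 20. Cumulative: 68
Frame 7: SPARE (8+2=10). 10 + next roll (10) = 20. Cumulative: 88
Frame 8: STRIKE. 10 + next two rolls (3+7) = 20. Cumulative: 108
Frame 9: SPARE (3+7=10). 10 + next roll (6) = 16. Cumulative: 124
Frame 10: OPEN. Sum of all frame-10 rolls (6+3) = 9. Cumulative: 133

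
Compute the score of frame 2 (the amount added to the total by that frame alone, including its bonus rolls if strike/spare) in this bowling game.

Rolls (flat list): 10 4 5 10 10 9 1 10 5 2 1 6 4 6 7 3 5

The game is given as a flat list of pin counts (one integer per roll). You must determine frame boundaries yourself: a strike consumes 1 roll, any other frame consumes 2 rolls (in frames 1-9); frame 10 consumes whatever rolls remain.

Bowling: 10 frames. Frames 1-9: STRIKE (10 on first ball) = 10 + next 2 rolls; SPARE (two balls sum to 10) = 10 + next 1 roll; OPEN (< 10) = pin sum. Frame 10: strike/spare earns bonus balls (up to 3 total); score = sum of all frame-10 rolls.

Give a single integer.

Frame 1: STRIKE. 10 + next two rolls (4+5) = 19. Cumulative: 19
Frame 2: OPEN (4+5=9). Cumulative: 28
Frame 3: STRIKE. 10 + next two rolls (10+9) = 29. Cumulative: 57
Frame 4: STRIKE. 10 + next two rolls (9+1) = 20. Cumulative: 77

Answer: 9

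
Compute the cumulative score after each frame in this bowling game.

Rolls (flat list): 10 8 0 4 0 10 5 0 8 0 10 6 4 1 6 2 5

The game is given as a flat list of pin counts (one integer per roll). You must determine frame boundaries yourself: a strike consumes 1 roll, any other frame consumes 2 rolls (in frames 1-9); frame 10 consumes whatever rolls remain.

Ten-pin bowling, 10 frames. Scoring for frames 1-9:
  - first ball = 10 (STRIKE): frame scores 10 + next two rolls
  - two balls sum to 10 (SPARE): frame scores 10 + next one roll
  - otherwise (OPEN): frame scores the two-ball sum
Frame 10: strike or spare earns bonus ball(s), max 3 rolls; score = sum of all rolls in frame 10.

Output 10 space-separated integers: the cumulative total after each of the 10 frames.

Frame 1: STRIKE. 10 + next two rolls (8+0) = 18. Cumulative: 18
Frame 2: OPEN (8+0=8). Cumulative: 26
Frame 3: OPEN (4+0=4). Cumulative: 30
Frame 4: STRIKE. 10 + next two rolls (5+0) = 15. Cumulative: 45
Frame 5: OPEN (5+0=5). Cumulative: 50
Frame 6: OPEN (8+0=8). Cumulative: 58
Frame 7: STRIKE. 10 + next two rolls (6+4) = 20. Cumulative: 78
Frame 8: SPARE (6+4=10). 10 + next roll (1) = 11. Cumulative: 89
Frame 9: OPEN (1+6=7). Cumulative: 96
Frame 10: OPEN. Sum of all frame-10 rolls (2+5) = 7. Cumulative: 103

Answer: 18 26 30 45 50 58 78 89 96 103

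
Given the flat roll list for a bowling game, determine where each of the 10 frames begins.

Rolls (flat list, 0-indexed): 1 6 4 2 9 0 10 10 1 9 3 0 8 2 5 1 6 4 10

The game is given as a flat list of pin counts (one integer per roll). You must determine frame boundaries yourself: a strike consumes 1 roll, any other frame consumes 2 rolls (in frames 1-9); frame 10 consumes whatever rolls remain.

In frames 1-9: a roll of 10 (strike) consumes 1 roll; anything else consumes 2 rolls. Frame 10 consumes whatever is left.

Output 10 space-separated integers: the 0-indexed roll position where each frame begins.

Frame 1 starts at roll index 0: rolls=1,6 (sum=7), consumes 2 rolls
Frame 2 starts at roll index 2: rolls=4,2 (sum=6), consumes 2 rolls
Frame 3 starts at roll index 4: rolls=9,0 (sum=9), consumes 2 rolls
Frame 4 starts at roll index 6: roll=10 (strike), consumes 1 roll
Frame 5 starts at roll index 7: roll=10 (strike), consumes 1 roll
Frame 6 starts at roll index 8: rolls=1,9 (sum=10), consumes 2 rolls
Frame 7 starts at roll index 10: rolls=3,0 (sum=3), consumes 2 rolls
Frame 8 starts at roll index 12: rolls=8,2 (sum=10), consumes 2 rolls
Frame 9 starts at roll index 14: rolls=5,1 (sum=6), consumes 2 rolls
Frame 10 starts at roll index 16: 3 remaining rolls

Answer: 0 2 4 6 7 8 10 12 14 16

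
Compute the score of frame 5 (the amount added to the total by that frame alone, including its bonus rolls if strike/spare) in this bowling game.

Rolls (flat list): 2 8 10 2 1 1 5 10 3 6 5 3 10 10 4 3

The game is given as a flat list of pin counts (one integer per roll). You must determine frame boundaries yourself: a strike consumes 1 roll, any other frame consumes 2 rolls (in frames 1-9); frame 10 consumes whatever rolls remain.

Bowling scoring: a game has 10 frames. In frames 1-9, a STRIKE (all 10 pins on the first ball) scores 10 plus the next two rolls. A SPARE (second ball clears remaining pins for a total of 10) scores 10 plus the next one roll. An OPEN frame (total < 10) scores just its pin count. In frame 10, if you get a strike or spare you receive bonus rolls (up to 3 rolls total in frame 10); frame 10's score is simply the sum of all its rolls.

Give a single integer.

Frame 1: SPARE (2+8=10). 10 + next roll (10) = 20. Cumulative: 20
Frame 2: STRIKE. 10 + next two rolls (2+1) = 13. Cumulative: 33
Frame 3: OPEN (2+1=3). Cumulative: 36
Frame 4: OPEN (1+5=6). Cumulative: 42
Frame 5: STRIKE. 10 + next two rolls (3+6) = 19. Cumulative: 61
Frame 6: OPEN (3+6=9). Cumulative: 70
Frame 7: OPEN (5+3=8). Cumulative: 78

Answer: 19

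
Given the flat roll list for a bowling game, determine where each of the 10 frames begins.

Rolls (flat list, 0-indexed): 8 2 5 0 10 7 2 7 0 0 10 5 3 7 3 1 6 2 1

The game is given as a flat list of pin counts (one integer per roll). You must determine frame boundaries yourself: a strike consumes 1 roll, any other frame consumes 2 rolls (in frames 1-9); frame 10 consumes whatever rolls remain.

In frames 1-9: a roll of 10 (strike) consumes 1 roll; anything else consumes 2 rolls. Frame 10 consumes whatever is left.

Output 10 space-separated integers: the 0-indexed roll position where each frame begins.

Answer: 0 2 4 5 7 9 11 13 15 17

Derivation:
Frame 1 starts at roll index 0: rolls=8,2 (sum=10), consumes 2 rolls
Frame 2 starts at roll index 2: rolls=5,0 (sum=5), consumes 2 rolls
Frame 3 starts at roll index 4: roll=10 (strike), consumes 1 roll
Frame 4 starts at roll index 5: rolls=7,2 (sum=9), consumes 2 rolls
Frame 5 starts at roll index 7: rolls=7,0 (sum=7), consumes 2 rolls
Frame 6 starts at roll index 9: rolls=0,10 (sum=10), consumes 2 rolls
Frame 7 starts at roll index 11: rolls=5,3 (sum=8), consumes 2 rolls
Frame 8 starts at roll index 13: rolls=7,3 (sum=10), consumes 2 rolls
Frame 9 starts at roll index 15: rolls=1,6 (sum=7), consumes 2 rolls
Frame 10 starts at roll index 17: 2 remaining rolls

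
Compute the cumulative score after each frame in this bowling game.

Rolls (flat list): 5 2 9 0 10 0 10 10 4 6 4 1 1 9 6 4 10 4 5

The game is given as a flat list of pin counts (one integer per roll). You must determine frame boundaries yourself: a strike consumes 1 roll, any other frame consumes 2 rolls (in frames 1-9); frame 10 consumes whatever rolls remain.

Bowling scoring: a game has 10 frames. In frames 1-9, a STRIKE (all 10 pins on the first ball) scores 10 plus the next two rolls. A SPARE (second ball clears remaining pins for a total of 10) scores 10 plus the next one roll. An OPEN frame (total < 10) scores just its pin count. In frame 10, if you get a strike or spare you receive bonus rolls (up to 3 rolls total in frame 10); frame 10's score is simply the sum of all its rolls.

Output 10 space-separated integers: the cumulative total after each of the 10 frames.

Answer: 7 16 36 56 76 90 95 111 131 150

Derivation:
Frame 1: OPEN (5+2=7). Cumulative: 7
Frame 2: OPEN (9+0=9). Cumulative: 16
Frame 3: STRIKE. 10 + next two rolls (0+10) = 20. Cumulative: 36
Frame 4: SPARE (0+10=10). 10 + next roll (10) = 20. Cumulative: 56
Frame 5: STRIKE. 10 + next two rolls (4+6) = 20. Cumulative: 76
Frame 6: SPARE (4+6=10). 10 + next roll (4) = 14. Cumulative: 90
Frame 7: OPEN (4+1=5). Cumulative: 95
Frame 8: SPARE (1+9=10). 10 + next roll (6) = 16. Cumulative: 111
Frame 9: SPARE (6+4=10). 10 + next roll (10) = 20. Cumulative: 131
Frame 10: STRIKE. Sum of all frame-10 rolls (10+4+5) = 19. Cumulative: 150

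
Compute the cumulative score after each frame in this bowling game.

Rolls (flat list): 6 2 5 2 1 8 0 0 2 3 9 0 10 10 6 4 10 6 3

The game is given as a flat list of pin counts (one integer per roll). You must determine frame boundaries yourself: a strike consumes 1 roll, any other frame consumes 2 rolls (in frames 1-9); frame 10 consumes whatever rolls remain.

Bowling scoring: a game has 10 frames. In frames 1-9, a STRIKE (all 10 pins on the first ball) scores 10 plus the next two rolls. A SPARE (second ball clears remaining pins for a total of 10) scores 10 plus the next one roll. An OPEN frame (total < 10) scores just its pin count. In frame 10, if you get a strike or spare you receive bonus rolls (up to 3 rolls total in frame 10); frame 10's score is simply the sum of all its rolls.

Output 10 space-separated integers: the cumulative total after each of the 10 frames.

Answer: 8 15 24 24 29 38 64 84 104 123

Derivation:
Frame 1: OPEN (6+2=8). Cumulative: 8
Frame 2: OPEN (5+2=7). Cumulative: 15
Frame 3: OPEN (1+8=9). Cumulative: 24
Frame 4: OPEN (0+0=0). Cumulative: 24
Frame 5: OPEN (2+3=5). Cumulative: 29
Frame 6: OPEN (9+0=9). Cumulative: 38
Frame 7: STRIKE. 10 + next two rolls (10+6) = 26. Cumulative: 64
Frame 8: STRIKE. 10 + next two rolls (6+4) = 20. Cumulative: 84
Frame 9: SPARE (6+4=10). 10 + next roll (10) = 20. Cumulative: 104
Frame 10: STRIKE. Sum of all frame-10 rolls (10+6+3) = 19. Cumulative: 123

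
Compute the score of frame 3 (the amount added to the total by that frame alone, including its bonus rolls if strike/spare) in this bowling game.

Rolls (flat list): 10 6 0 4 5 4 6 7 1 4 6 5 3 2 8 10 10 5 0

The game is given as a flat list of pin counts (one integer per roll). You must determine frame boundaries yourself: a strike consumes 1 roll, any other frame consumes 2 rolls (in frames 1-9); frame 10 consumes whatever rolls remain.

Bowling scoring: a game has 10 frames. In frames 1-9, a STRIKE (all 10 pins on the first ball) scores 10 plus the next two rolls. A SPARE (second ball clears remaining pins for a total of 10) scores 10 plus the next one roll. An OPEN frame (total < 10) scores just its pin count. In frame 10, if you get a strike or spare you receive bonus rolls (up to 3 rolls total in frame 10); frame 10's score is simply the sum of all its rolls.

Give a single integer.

Frame 1: STRIKE. 10 + next two rolls (6+0) = 16. Cumulative: 16
Frame 2: OPEN (6+0=6). Cumulative: 22
Frame 3: OPEN (4+5=9). Cumulative: 31
Frame 4: SPARE (4+6=10). 10 + next roll (7) = 17. Cumulative: 48
Frame 5: OPEN (7+1=8). Cumulative: 56

Answer: 9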